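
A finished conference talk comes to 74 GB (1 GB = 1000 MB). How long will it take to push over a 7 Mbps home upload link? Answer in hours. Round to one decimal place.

23.5 hours

File: 74 GB = 592000.0 Mb.
At 7 Mbps: 592000.0 / 7 = 84571.4 s ≈ 23.5 hours.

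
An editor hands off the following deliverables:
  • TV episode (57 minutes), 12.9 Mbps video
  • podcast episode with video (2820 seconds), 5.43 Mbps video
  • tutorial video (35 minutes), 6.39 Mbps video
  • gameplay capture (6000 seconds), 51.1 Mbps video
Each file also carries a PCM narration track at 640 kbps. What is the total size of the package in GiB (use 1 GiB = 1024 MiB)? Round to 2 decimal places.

Audio: 640 kbps = 0.640 Mbps.
TV episode: 13.540 Mbps × 3420 s = 46306.8 Mb
podcast episode with video: 6.070 Mbps × 2820 s = 17117.4 Mb
tutorial video: 7.030 Mbps × 2100 s = 14763.0 Mb
gameplay capture: 51.740 Mbps × 6000 s = 310440.0 Mb
Total: 388627.2 Mb = 48578.4 MB.
= 45.24 GiB.

45.24 GiB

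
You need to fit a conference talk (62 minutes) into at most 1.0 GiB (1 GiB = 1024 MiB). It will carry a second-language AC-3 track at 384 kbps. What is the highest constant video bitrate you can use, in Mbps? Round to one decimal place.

1.9 Mbps

Budget: 1.0 GiB = 8589.9 Mb.
62 min = 3720 s
Total bitrate budget: 8589.9 Mb / 3720 s = 2.309 Mbps.
Audio: 384 kbps = 0.384 Mbps.
Video: 2.309 − 0.384 = 1.925 Mbps.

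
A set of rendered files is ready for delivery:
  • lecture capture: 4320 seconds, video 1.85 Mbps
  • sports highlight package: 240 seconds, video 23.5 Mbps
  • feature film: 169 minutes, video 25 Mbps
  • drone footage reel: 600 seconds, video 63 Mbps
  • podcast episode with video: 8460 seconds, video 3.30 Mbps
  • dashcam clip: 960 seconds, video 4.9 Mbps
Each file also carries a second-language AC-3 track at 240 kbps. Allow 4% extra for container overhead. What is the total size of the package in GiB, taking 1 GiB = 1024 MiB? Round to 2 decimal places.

41.59 GiB

Audio: 240 kbps = 0.240 Mbps.
lecture capture: 2.090 Mbps × 4320 s × 1.04 = 9390.0 Mb
sports highlight package: 23.740 Mbps × 240 s × 1.04 = 5925.5 Mb
feature film: 25.240 Mbps × 10140 s × 1.04 = 266170.9 Mb
drone footage reel: 63.240 Mbps × 600 s × 1.04 = 39461.8 Mb
podcast episode with video: 3.540 Mbps × 8460 s × 1.04 = 31146.3 Mb
dashcam clip: 5.140 Mbps × 960 s × 1.04 = 5131.8 Mb
Total: 357226.3 Mb = 44653.3 MB.
= 41.59 GiB.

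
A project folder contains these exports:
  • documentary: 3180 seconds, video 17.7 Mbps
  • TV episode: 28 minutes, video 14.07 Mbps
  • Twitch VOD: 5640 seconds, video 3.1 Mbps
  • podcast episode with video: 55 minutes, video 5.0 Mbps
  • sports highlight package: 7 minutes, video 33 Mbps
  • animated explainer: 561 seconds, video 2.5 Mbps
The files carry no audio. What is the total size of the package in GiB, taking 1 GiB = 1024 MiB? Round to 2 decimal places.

15.04 GiB

documentary: 17.700 Mbps × 3180 s = 56286.0 Mb
TV episode: 14.070 Mbps × 1680 s = 23637.6 Mb
Twitch VOD: 3.100 Mbps × 5640 s = 17484.0 Mb
podcast episode with video: 5.000 Mbps × 3300 s = 16500.0 Mb
sports highlight package: 33.000 Mbps × 420 s = 13860.0 Mb
animated explainer: 2.500 Mbps × 561 s = 1402.5 Mb
Total: 129170.1 Mb = 16146.3 MB.
= 15.04 GiB.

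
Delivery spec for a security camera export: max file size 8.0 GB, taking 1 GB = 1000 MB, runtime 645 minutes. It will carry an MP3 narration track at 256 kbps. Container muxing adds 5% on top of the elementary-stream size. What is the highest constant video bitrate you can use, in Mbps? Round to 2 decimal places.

Budget: 8.0 GB = 64000.0 Mb.
Stream payload after overhead: 64000.0 / 1.05 = 60952.4 Mb.
645 min = 38700 s
Total bitrate budget: 60952.4 Mb / 38700 s = 1.575 Mbps.
Audio: 256 kbps = 0.256 Mbps.
Video: 1.575 − 0.256 = 1.319 Mbps.

1.32 Mbps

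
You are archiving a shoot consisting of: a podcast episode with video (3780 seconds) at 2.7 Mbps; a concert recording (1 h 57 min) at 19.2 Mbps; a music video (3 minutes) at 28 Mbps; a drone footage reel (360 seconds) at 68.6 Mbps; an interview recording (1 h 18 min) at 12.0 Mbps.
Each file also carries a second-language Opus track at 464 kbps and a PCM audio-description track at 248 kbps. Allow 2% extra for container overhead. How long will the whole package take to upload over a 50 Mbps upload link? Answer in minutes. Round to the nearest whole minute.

Audio total: 464 + 248 = 712 kbps = 0.712 Mbps.
podcast episode with video: 3.412 Mbps × 3780 s × 1.02 = 13155.3 Mb
concert recording: 19.912 Mbps × 7020 s × 1.02 = 142577.9 Mb
music video: 28.712 Mbps × 180 s × 1.02 = 5271.5 Mb
drone footage reel: 69.312 Mbps × 360 s × 1.02 = 25451.4 Mb
interview recording: 12.712 Mbps × 4680 s × 1.02 = 60682.0 Mb
Total: 247138.1 Mb = 30892.3 MB.
At 50 Mbps: 247138.1 / 50 = 4943 s ≈ 82.4 minutes.

82 minutes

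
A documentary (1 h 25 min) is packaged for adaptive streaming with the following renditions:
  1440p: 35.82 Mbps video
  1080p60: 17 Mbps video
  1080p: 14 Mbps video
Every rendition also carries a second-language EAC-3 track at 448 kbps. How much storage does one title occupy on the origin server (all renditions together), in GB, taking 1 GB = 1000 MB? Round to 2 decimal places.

1 h 25 min = 85 min = 5100 s
Audio: 448 kbps = 0.448 Mbps.
Sum of rendition bitrates: (35.82+0.448) + (17+0.448) + (14+0.448) = 68.164 Mbps.
× 5100 s = 347,636 Mb = 43,455 MB = 43.45 GB.

43.45 GB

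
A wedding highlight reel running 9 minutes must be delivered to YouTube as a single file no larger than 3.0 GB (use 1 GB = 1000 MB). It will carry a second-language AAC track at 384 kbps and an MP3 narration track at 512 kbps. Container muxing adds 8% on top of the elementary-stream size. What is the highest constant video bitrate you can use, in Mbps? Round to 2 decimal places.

Budget: 3.0 GB = 24000.0 Mb.
Stream payload after overhead: 24000.0 / 1.08 = 22222.2 Mb.
9 min = 540 s
Total bitrate budget: 22222.2 Mb / 540 s = 41.152 Mbps.
Audio total: 384 + 512 = 896 kbps = 0.896 Mbps.
Video: 41.152 − 0.896 = 40.256 Mbps.

40.26 Mbps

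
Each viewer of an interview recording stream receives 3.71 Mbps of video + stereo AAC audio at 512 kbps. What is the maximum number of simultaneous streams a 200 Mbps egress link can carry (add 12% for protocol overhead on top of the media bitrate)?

Audio: 512 kbps = 0.512 Mbps.
Per-viewer media rate: 4.222 Mbps.
On the wire with 12% overhead: 4.729 Mbps.
200 Mbps = 200.0 Mbps; 200.0 / 4.729 = 42.30 → 42 viewers.

42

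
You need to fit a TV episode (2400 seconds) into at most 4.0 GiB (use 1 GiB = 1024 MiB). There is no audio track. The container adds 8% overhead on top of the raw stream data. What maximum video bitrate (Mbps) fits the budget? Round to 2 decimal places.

Budget: 4.0 GiB = 34359.7 Mb.
Stream payload after overhead: 34359.7 / 1.08 = 31814.6 Mb.
Total bitrate budget: 31814.6 Mb / 2400 s = 13.256 Mbps.

13.26 Mbps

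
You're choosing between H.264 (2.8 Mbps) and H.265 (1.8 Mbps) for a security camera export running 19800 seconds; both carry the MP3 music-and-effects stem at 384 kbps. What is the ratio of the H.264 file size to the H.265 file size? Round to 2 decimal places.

1.46

Audio: 384 kbps = 0.384 Mbps.
H.264: 3.184 Mbps × 19800 s = 63043.2 Mb = 7.880 GB.
H.265: 2.184 Mbps × 19800 s = 43243.2 Mb = 5.405 GB.
Ratio: 7.880 / 5.405 = 1.458.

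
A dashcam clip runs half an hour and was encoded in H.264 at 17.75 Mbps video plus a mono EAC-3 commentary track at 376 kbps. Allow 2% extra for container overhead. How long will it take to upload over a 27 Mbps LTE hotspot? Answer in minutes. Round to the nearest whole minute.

30 min = 1800 s
Audio: 376 kbps = 0.376 Mbps.
Total bitrate: 18.126 Mbps.
File: 18.126 Mbps × 1800 s = 32626.8 Mb.
With 2% container overhead: ×1.02. → 33279.3 Mb.
At 27 Mbps: 33279.3 / 27 = 1232.6 s ≈ 20.5 minutes.

21 minutes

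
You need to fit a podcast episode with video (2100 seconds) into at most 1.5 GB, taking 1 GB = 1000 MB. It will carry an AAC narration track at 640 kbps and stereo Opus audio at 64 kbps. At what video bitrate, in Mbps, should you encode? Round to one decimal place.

Budget: 1.5 GB = 12000.0 Mb.
Total bitrate budget: 12000.0 Mb / 2100 s = 5.714 Mbps.
Audio total: 640 + 64 = 704 kbps = 0.704 Mbps.
Video: 5.714 − 0.704 = 5.010 Mbps.

5.0 Mbps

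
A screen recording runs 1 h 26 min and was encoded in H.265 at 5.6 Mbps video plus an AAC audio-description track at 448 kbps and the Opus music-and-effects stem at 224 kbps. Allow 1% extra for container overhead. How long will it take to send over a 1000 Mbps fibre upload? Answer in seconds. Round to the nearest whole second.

1 h 26 min = 86 min = 5160 s
Audio total: 448 + 224 = 672 kbps = 0.672 Mbps.
Total bitrate: 6.272 Mbps.
File: 6.272 Mbps × 5160 s = 32363.5 Mb.
With 1% container overhead: ×1.01. → 32687.2 Mb.
At 1000 Mbps: 32687.2 / 1000 = 32.7 s ≈ 32.7 seconds.

33 seconds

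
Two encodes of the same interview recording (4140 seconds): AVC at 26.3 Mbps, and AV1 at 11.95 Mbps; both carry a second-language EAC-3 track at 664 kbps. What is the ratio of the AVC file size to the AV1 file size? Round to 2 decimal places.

Audio: 664 kbps = 0.664 Mbps.
AVC: 26.964 Mbps × 4140 s = 111631.0 Mb = 12.996 GiB.
AV1: 12.614 Mbps × 4140 s = 52222.0 Mb = 6.079 GiB.
Ratio: 12.996 / 6.079 = 2.138.

2.14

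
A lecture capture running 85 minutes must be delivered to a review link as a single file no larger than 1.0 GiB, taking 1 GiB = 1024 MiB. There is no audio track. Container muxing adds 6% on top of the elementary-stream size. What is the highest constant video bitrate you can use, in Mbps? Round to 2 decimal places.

1.59 Mbps

Budget: 1.0 GiB = 8589.9 Mb.
Stream payload after overhead: 8589.9 / 1.06 = 8103.7 Mb.
85 min = 5100 s
Total bitrate budget: 8103.7 Mb / 5100 s = 1.589 Mbps.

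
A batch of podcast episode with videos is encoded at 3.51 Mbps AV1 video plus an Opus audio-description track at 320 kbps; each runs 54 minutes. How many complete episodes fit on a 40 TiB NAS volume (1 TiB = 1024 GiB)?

54 min = 3240 s
Audio: 320 kbps = 0.320 Mbps.
Total bitrate: 3.830 Mbps.
Per item: 3.830 Mbps × 3240 s = 12,409 Mb = 1,551 MB.
Capacity: 40 TiB = 351,843,721 Mb; 28353.46 items → 28353 complete.

28353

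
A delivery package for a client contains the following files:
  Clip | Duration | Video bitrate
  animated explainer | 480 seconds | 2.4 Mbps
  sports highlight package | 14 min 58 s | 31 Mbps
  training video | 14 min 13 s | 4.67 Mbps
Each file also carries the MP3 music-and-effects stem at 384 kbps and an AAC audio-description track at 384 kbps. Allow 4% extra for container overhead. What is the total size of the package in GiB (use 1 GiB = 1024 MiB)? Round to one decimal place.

4.2 GiB

Audio total: 384 + 384 = 768 kbps = 0.768 Mbps.
animated explainer: 3.168 Mbps × 480 s × 1.04 = 1581.5 Mb
sports highlight package: 31.768 Mbps × 898 s × 1.04 = 29668.8 Mb
training video: 5.438 Mbps × 853 s × 1.04 = 4824.2 Mb
Total: 36074.4 Mb = 4509.3 MB.
= 4.200 GiB.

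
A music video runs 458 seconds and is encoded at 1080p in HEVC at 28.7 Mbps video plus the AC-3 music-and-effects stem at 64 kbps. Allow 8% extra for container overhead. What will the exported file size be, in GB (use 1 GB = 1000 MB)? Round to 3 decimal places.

Audio: 64 kbps = 0.064 Mbps.
Total bitrate: 28.7 + 0.064 = 28.764 Mbps.
Stream data: 28.764 Mbps × 458 s = 13173.9 Mb.
With 8% container overhead: ×1.08.
14,228 Mb ÷ 8 = 1,778 MB → 1.778 GB.

1.778 GB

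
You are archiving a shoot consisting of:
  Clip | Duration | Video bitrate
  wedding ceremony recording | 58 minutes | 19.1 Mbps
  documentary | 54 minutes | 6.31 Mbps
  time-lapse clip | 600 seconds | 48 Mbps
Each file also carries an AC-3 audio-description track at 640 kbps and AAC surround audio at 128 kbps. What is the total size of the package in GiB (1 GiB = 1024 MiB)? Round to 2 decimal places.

Audio total: 640 + 128 = 768 kbps = 0.768 Mbps.
wedding ceremony recording: 19.868 Mbps × 3480 s = 69140.6 Mb
documentary: 7.078 Mbps × 3240 s = 22932.7 Mb
time-lapse clip: 48.768 Mbps × 600 s = 29260.8 Mb
Total: 121334.2 Mb = 15166.8 MB.
= 14.13 GiB.

14.13 GiB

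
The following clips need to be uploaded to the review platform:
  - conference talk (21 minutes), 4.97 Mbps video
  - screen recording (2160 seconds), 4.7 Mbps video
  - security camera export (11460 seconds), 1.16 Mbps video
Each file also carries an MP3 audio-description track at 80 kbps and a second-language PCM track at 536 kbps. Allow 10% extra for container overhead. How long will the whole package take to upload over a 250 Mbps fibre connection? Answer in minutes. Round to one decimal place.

Audio total: 80 + 536 = 616 kbps = 0.616 Mbps.
conference talk: 5.586 Mbps × 1260 s × 1.10 = 7742.2 Mb
screen recording: 5.316 Mbps × 2160 s × 1.10 = 12630.8 Mb
security camera export: 1.776 Mbps × 11460 s × 1.10 = 22388.3 Mb
Total: 42761.3 Mb = 5345.2 MB.
At 250 Mbps: 42761.3 / 250 = 171 s ≈ 2.85 minutes.

2.9 minutes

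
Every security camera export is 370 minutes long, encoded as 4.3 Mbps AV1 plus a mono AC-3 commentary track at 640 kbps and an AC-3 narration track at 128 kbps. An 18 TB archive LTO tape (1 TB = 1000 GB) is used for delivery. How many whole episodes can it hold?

1279

370 min = 22200 s
Audio total: 640 + 128 = 768 kbps = 0.768 Mbps.
Total bitrate: 5.068 Mbps.
Per item: 5.068 Mbps × 22200 s = 112,510 Mb = 14,064 MB.
Capacity: 18 TB = 144,000,000 Mb; 1279.89 items → 1279 complete.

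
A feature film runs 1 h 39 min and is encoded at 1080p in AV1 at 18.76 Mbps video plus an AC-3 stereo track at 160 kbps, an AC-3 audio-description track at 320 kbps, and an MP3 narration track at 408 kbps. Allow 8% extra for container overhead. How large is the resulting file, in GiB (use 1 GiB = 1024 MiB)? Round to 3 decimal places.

14.674 GiB

1 h 39 min = 99 min = 5940 s
Audio total: 160 + 320 + 408 = 888 kbps = 0.888 Mbps.
Total bitrate: 18.76 + 0.888 = 19.648 Mbps.
Stream data: 19.648 Mbps × 5940 s = 116709.1 Mb.
With 8% container overhead: ×1.08.
126,046 Mb = 15,755,731,200 bytes ÷ 1,073,741,824 = 14.67 GiB.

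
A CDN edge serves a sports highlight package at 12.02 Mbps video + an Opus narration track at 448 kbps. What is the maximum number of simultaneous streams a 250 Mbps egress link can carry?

20

Audio: 448 kbps = 0.448 Mbps.
Per-viewer media rate: 12.468 Mbps.
250 Mbps = 250.0 Mbps; 250.0 / 12.468 = 20.05 → 20 viewers.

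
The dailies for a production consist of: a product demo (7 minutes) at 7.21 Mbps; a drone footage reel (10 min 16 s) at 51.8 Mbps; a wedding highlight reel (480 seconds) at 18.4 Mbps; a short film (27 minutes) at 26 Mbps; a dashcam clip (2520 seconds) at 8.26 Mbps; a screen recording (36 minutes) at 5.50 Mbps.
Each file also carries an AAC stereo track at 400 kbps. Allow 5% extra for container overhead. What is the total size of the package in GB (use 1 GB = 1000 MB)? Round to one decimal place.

16.0 GB

Audio: 400 kbps = 0.400 Mbps.
product demo: 7.610 Mbps × 420 s × 1.05 = 3356.0 Mb
drone footage reel: 52.200 Mbps × 616 s × 1.05 = 33763.0 Mb
wedding highlight reel: 18.800 Mbps × 480 s × 1.05 = 9475.2 Mb
short film: 26.400 Mbps × 1620 s × 1.05 = 44906.4 Mb
dashcam clip: 8.660 Mbps × 2520 s × 1.05 = 22914.4 Mb
screen recording: 5.900 Mbps × 2160 s × 1.05 = 13381.2 Mb
Total: 127796.1 Mb = 15974.5 MB.
= 15.97 GB.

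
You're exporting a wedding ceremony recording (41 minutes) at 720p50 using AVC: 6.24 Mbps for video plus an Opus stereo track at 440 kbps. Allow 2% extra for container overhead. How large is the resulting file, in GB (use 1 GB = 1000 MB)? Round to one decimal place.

41 min = 2460 s
Audio: 440 kbps = 0.440 Mbps.
Total bitrate: 6.24 + 0.440 = 6.680 Mbps.
Stream data: 6.680 Mbps × 2460 s = 16432.8 Mb.
With 2% container overhead: ×1.02.
16,761 Mb ÷ 8 = 2,095 MB → 2.095 GB.

2.1 GB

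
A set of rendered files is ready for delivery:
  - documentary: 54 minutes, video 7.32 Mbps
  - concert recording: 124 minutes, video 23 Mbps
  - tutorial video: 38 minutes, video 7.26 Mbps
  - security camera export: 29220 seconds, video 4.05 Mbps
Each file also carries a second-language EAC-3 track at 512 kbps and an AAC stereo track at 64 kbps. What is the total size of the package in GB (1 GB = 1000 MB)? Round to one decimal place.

Audio total: 512 + 64 = 576 kbps = 0.576 Mbps.
documentary: 7.896 Mbps × 3240 s = 25583.0 Mb
concert recording: 23.576 Mbps × 7440 s = 175405.4 Mb
tutorial video: 7.836 Mbps × 2280 s = 17866.1 Mb
security camera export: 4.626 Mbps × 29220 s = 135171.7 Mb
Total: 354026.3 Mb = 44253.3 MB.
= 44.25 GB.

44.3 GB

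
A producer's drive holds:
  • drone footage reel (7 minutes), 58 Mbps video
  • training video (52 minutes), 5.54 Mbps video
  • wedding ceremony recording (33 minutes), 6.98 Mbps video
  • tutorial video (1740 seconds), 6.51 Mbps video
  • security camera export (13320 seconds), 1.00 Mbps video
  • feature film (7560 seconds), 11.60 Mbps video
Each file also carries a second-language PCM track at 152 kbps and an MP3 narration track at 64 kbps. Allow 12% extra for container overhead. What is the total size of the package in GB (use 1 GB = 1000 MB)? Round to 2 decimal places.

Audio total: 152 + 64 = 216 kbps = 0.216 Mbps.
drone footage reel: 58.216 Mbps × 420 s × 1.12 = 27384.8 Mb
training video: 5.756 Mbps × 3120 s × 1.12 = 20113.8 Mb
wedding ceremony recording: 7.196 Mbps × 1980 s × 1.12 = 15957.8 Mb
tutorial video: 6.726 Mbps × 1740 s × 1.12 = 13107.6 Mb
security camera export: 1.216 Mbps × 13320 s × 1.12 = 18140.8 Mb
feature film: 11.816 Mbps × 7560 s × 1.12 = 100048.4 Mb
Total: 194753.3 Mb = 24344.2 MB.
= 24.34 GB.

24.34 GB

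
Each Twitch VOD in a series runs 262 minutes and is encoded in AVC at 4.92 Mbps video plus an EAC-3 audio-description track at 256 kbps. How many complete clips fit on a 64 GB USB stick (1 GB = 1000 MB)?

262 min = 15720 s
Audio: 256 kbps = 0.256 Mbps.
Total bitrate: 5.176 Mbps.
Per item: 5.176 Mbps × 15720 s = 81,367 Mb = 10,171 MB.
Capacity: 64 GB = 512,000 Mb; 6.29 items → 6 complete.

6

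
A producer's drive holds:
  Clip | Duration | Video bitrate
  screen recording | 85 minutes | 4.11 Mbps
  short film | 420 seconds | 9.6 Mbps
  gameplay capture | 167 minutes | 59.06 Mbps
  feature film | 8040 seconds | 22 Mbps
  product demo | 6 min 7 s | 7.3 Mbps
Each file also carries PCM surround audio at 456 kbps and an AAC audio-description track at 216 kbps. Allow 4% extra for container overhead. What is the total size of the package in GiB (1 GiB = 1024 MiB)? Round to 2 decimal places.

98.36 GiB

Audio total: 456 + 216 = 672 kbps = 0.672 Mbps.
screen recording: 4.782 Mbps × 5100 s × 1.04 = 25363.7 Mb
short film: 10.272 Mbps × 420 s × 1.04 = 4486.8 Mb
gameplay capture: 59.732 Mbps × 10020 s × 1.04 = 622455.2 Mb
feature film: 22.672 Mbps × 8040 s × 1.04 = 189574.2 Mb
product demo: 7.972 Mbps × 367 s × 1.04 = 3042.8 Mb
Total: 844922.7 Mb = 105615.3 MB.
= 98.36 GiB.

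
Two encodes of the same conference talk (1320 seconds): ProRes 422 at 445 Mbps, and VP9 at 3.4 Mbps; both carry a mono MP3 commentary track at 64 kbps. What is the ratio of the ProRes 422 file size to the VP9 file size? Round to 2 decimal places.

Audio: 64 kbps = 0.064 Mbps.
ProRes 422: 445.064 Mbps × 1320 s = 587484.5 Mb = 73.436 GB.
VP9: 3.464 Mbps × 1320 s = 4572.5 Mb = 0.572 GB.
Ratio: 73.436 / 0.572 = 128.483.

128.48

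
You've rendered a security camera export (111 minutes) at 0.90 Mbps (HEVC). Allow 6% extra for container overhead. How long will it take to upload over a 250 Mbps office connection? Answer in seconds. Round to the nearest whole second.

111 min = 6660 s
File: 0.900 Mbps × 6660 s = 5994.0 Mb.
With 6% container overhead: ×1.06. → 6353.6 Mb.
At 250 Mbps: 6353.6 / 250 = 25.4 s ≈ 25.4 seconds.

25 seconds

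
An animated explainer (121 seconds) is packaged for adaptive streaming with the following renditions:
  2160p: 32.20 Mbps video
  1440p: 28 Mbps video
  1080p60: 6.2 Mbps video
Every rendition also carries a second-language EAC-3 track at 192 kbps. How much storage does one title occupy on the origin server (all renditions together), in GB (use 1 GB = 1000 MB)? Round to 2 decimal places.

1.01 GB

Audio: 192 kbps = 0.192 Mbps.
Sum of rendition bitrates: (32.20+0.192) + (28+0.192) + (6.2+0.192) = 66.976 Mbps.
× 121 s = 8,104 Mb = 1,013 MB = 1.013 GB.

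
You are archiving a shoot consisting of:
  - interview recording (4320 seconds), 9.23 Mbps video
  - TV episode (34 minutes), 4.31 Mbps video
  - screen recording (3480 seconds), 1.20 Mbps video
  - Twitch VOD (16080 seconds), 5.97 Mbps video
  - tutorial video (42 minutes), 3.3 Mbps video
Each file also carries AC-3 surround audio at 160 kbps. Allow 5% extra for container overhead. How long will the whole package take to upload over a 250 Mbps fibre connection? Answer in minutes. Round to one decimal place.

Audio: 160 kbps = 0.160 Mbps.
interview recording: 9.390 Mbps × 4320 s × 1.05 = 42593.0 Mb
TV episode: 4.470 Mbps × 2040 s × 1.05 = 9574.7 Mb
screen recording: 1.360 Mbps × 3480 s × 1.05 = 4969.4 Mb
Twitch VOD: 6.130 Mbps × 16080 s × 1.05 = 103498.9 Mb
tutorial video: 3.460 Mbps × 2520 s × 1.05 = 9155.2 Mb
Total: 169791.3 Mb = 21223.9 MB.
At 250 Mbps: 169791.3 / 250 = 679 s ≈ 11.3 minutes.

11.3 minutes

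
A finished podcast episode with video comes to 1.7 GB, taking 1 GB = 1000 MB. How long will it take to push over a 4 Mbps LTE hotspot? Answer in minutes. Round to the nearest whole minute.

57 minutes

File: 1.7 GB = 13600.0 Mb.
At 4 Mbps: 13600.0 / 4 = 3400.0 s ≈ 56.7 minutes.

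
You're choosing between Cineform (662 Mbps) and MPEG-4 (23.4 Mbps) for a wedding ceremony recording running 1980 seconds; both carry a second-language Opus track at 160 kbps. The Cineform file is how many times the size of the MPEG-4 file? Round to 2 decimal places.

28.11

Audio: 160 kbps = 0.160 Mbps.
Cineform: 662.160 Mbps × 1980 s = 1311076.8 Mb = 152.629 GiB.
MPEG-4: 23.560 Mbps × 1980 s = 46648.8 Mb = 5.431 GiB.
Ratio: 152.629 / 5.431 = 28.105.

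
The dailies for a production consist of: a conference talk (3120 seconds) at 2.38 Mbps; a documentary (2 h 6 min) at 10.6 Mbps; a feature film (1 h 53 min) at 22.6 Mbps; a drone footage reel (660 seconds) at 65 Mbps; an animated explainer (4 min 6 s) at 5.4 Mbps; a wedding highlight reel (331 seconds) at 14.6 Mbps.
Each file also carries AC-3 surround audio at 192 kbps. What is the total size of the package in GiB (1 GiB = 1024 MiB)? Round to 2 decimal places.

34.16 GiB

Audio: 192 kbps = 0.192 Mbps.
conference talk: 2.572 Mbps × 3120 s = 8024.6 Mb
documentary: 10.792 Mbps × 7560 s = 81587.5 Mb
feature film: 22.792 Mbps × 6780 s = 154529.8 Mb
drone footage reel: 65.192 Mbps × 660 s = 43026.7 Mb
animated explainer: 5.592 Mbps × 246 s = 1375.6 Mb
wedding highlight reel: 14.792 Mbps × 331 s = 4896.2 Mb
Total: 293440.4 Mb = 36680.1 MB.
= 34.16 GiB.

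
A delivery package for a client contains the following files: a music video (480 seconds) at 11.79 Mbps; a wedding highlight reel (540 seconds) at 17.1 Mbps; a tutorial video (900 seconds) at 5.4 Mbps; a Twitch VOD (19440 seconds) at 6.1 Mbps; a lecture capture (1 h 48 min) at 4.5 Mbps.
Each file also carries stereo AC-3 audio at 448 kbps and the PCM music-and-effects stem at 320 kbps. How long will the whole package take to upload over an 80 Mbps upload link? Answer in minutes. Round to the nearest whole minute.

39 minutes

Audio total: 448 + 320 = 768 kbps = 0.768 Mbps.
music video: 12.558 Mbps × 480 s = 6027.8 Mb
wedding highlight reel: 17.868 Mbps × 540 s = 9648.7 Mb
tutorial video: 6.168 Mbps × 900 s = 5551.2 Mb
Twitch VOD: 6.868 Mbps × 19440 s = 133513.9 Mb
lecture capture: 5.268 Mbps × 6480 s = 34136.6 Mb
Total: 188878.3 Mb = 23609.8 MB.
At 80 Mbps: 188878.3 / 80 = 2361 s ≈ 39.3 minutes.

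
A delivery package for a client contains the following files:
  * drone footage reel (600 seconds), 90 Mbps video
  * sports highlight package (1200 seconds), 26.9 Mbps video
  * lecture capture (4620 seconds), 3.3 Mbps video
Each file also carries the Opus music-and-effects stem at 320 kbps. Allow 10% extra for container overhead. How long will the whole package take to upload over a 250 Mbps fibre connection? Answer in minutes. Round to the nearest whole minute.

8 minutes

Audio: 320 kbps = 0.320 Mbps.
drone footage reel: 90.320 Mbps × 600 s × 1.10 = 59611.2 Mb
sports highlight package: 27.220 Mbps × 1200 s × 1.10 = 35930.4 Mb
lecture capture: 3.620 Mbps × 4620 s × 1.10 = 18396.8 Mb
Total: 113938.4 Mb = 14242.3 MB.
At 250 Mbps: 113938.4 / 250 = 456 s ≈ 7.6 minutes.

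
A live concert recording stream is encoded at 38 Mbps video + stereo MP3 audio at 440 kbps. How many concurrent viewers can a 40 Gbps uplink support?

Audio: 440 kbps = 0.440 Mbps.
Per-viewer media rate: 38.440 Mbps.
40 Gbps = 40,000 Mbps; 40,000 / 38.440 = 1040.58 → 1040 viewers.

1040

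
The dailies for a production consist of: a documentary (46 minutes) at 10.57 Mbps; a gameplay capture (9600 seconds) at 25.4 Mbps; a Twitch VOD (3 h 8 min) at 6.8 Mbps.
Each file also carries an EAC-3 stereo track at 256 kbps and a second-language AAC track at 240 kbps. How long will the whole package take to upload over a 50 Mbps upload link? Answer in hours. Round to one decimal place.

Audio total: 256 + 240 = 496 kbps = 0.496 Mbps.
documentary: 11.066 Mbps × 2760 s = 30542.2 Mb
gameplay capture: 25.896 Mbps × 9600 s = 248601.6 Mb
Twitch VOD: 7.296 Mbps × 11280 s = 82298.9 Mb
Total: 361442.6 Mb = 45180.3 MB.
At 50 Mbps: 361442.6 / 50 = 7229 s ≈ 2.01 hours.

2.0 hours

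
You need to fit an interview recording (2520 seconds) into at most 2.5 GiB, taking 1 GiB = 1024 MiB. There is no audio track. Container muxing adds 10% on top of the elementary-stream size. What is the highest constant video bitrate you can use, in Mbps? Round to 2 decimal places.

7.75 Mbps

Budget: 2.5 GiB = 21474.8 Mb.
Stream payload after overhead: 21474.8 / 1.10 = 19522.6 Mb.
Total bitrate budget: 19522.6 Mb / 2520 s = 7.747 Mbps.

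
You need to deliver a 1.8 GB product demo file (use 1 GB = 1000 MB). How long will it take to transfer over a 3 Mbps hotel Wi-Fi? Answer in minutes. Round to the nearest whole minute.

File: 1.8 GB = 14400.0 Mb.
At 3 Mbps: 14400.0 / 3 = 4800.0 s ≈ 80 minutes.

80 minutes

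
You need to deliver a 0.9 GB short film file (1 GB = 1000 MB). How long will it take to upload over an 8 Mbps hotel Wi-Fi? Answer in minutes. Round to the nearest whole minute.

File: 0.9 GB = 7200.0 Mb.
At 8 Mbps: 7200.0 / 8 = 900.0 s ≈ 15 minutes.

15 minutes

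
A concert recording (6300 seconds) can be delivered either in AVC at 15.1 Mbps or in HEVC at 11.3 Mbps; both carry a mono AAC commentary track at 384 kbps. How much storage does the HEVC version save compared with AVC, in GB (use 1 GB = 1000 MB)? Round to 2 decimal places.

2.99 GB

Audio: 384 kbps = 0.384 Mbps.
AVC: 15.484 Mbps × 6300 s = 97549.2 Mb = 12.194 GB.
HEVC: 11.684 Mbps × 6300 s = 73609.2 Mb = 9.201 GB.
Saving: 12.194 − 9.201 = 2.993 GB.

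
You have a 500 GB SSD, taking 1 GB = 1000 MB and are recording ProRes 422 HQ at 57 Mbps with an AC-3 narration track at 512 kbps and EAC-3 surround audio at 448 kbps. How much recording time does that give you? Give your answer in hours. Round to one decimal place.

19.2 hours

Audio total: 512 + 448 = 960 kbps = 0.960 Mbps.
Total bitrate: 57 + 0.960 = 57.960 Mbps.
Capacity: 500 GB = 4,000,000 Mb.
Recording time: 4,000,000 / 57.960 = 69,013 s ≈ 19.2 hours.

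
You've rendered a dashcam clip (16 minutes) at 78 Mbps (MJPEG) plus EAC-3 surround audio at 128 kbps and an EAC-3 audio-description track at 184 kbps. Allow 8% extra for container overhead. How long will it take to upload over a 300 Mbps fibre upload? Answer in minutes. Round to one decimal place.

16 min = 960 s
Audio total: 128 + 184 = 312 kbps = 0.312 Mbps.
Total bitrate: 78.312 Mbps.
File: 78.312 Mbps × 960 s = 75179.5 Mb.
With 8% container overhead: ×1.08. → 81193.9 Mb.
At 300 Mbps: 81193.9 / 300 = 270.6 s ≈ 4.51 minutes.

4.5 minutes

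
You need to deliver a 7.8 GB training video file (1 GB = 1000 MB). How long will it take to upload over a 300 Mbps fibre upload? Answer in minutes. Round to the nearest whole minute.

File: 7.8 GB = 62400.0 Mb.
At 300 Mbps: 62400.0 / 300 = 208.0 s ≈ 3.47 minutes.

3 minutes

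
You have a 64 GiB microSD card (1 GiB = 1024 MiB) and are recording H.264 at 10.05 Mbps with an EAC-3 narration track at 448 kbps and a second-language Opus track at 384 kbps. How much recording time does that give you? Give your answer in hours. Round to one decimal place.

14.0 hours

Audio total: 448 + 384 = 832 kbps = 0.832 Mbps.
Total bitrate: 10.05 + 0.832 = 10.882 Mbps.
Capacity: 64 GiB = 549,756 Mb.
Recording time: 549,756 / 10.882 = 50,520 s ≈ 14.0 hours.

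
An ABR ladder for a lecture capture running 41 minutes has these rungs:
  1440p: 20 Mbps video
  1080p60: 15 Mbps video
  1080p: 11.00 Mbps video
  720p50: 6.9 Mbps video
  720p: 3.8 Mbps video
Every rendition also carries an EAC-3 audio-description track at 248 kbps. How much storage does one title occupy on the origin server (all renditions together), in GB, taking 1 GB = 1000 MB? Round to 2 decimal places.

41 min = 2460 s
Audio: 248 kbps = 0.248 Mbps.
Sum of rendition bitrates: (20+0.248) + (15+0.248) + (11.00+0.248) + (6.9+0.248) + (3.8+0.248) = 57.940 Mbps.
× 2460 s = 142,532 Mb = 17,817 MB = 17.82 GB.

17.82 GB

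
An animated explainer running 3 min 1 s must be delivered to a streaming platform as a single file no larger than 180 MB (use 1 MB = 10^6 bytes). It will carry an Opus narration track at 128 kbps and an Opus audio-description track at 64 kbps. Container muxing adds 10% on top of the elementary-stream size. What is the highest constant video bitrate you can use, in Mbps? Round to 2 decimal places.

Budget: 180 MB = 1440.0 Mb.
Stream payload after overhead: 1440.0 / 1.10 = 1309.1 Mb.
3 min 1 s = 181 s
Total bitrate budget: 1309.1 Mb / 181 s = 7.233 Mbps.
Audio total: 128 + 64 = 192 kbps = 0.192 Mbps.
Video: 7.233 − 0.192 = 7.041 Mbps.

7.04 Mbps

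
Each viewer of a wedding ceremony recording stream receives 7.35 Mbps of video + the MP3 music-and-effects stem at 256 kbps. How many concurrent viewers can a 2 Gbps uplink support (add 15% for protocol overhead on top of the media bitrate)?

228

Audio: 256 kbps = 0.256 Mbps.
Per-viewer media rate: 7.606 Mbps.
On the wire with 15% overhead: 8.747 Mbps.
2 Gbps = 2,000 Mbps; 2,000 / 8.747 = 228.65 → 228 viewers.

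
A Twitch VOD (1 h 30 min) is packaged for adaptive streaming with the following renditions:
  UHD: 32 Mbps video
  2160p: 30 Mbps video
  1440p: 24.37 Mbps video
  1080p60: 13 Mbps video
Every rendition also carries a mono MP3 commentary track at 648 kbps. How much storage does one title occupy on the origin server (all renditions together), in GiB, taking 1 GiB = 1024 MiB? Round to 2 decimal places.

1 h 30 min = 90 min = 5400 s
Audio: 648 kbps = 0.648 Mbps.
Sum of rendition bitrates: (32+0.648) + (30+0.648) + (24.37+0.648) + (13+0.648) = 101.962 Mbps.
× 5400 s = 550,595 Mb = 68,824 MB = 64.10 GiB.

64.10 GiB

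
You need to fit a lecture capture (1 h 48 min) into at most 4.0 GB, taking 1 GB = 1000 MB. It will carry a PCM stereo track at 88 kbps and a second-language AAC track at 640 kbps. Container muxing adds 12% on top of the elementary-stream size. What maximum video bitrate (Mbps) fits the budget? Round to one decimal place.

Budget: 4.0 GB = 32000.0 Mb.
Stream payload after overhead: 32000.0 / 1.12 = 28571.4 Mb.
1 h 48 min = 108 min = 6480 s
Total bitrate budget: 28571.4 Mb / 6480 s = 4.409 Mbps.
Audio total: 88 + 640 = 728 kbps = 0.728 Mbps.
Video: 4.409 − 0.728 = 3.681 Mbps.

3.7 Mbps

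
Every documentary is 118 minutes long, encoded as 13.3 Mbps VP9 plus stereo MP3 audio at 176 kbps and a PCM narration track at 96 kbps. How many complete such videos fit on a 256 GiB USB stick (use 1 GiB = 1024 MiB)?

22

118 min = 7080 s
Audio total: 176 + 96 = 272 kbps = 0.272 Mbps.
Total bitrate: 13.572 Mbps.
Per item: 13.572 Mbps × 7080 s = 96,090 Mb = 12,011 MB.
Capacity: 256 GiB = 2,199,023 Mb; 22.89 items → 22 complete.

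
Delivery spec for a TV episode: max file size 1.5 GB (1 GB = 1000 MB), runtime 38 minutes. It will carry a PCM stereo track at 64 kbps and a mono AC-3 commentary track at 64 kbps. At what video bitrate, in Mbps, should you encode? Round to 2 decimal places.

5.14 Mbps

Budget: 1.5 GB = 12000.0 Mb.
38 min = 2280 s
Total bitrate budget: 12000.0 Mb / 2280 s = 5.263 Mbps.
Audio total: 64 + 64 = 128 kbps = 0.128 Mbps.
Video: 5.263 − 0.128 = 5.135 Mbps.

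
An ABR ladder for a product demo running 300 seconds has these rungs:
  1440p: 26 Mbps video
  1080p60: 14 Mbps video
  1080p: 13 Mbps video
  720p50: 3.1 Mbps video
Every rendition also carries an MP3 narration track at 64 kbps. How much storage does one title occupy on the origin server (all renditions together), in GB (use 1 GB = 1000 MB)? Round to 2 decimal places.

Audio: 64 kbps = 0.064 Mbps.
Sum of rendition bitrates: (26+0.064) + (14+0.064) + (13+0.064) + (3.1+0.064) = 56.356 Mbps.
× 300 s = 16,907 Mb = 2,113 MB = 2.113 GB.

2.11 GB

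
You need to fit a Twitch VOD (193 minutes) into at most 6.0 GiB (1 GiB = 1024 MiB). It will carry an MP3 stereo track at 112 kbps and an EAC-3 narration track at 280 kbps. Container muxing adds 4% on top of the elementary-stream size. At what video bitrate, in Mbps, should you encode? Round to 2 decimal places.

Budget: 6.0 GiB = 51539.6 Mb.
Stream payload after overhead: 51539.6 / 1.04 = 49557.3 Mb.
193 min = 11580 s
Total bitrate budget: 49557.3 Mb / 11580 s = 4.280 Mbps.
Audio total: 112 + 280 = 392 kbps = 0.392 Mbps.
Video: 4.280 − 0.392 = 3.888 Mbps.

3.89 Mbps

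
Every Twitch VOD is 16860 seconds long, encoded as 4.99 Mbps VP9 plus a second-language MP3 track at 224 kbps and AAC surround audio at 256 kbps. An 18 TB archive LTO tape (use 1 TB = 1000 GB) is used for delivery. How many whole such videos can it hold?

1561

Audio total: 224 + 256 = 480 kbps = 0.480 Mbps.
Total bitrate: 5.470 Mbps.
Per item: 5.470 Mbps × 16860 s = 92,224 Mb = 11,528 MB.
Capacity: 18 TB = 144,000,000 Mb; 1561.41 items → 1561 complete.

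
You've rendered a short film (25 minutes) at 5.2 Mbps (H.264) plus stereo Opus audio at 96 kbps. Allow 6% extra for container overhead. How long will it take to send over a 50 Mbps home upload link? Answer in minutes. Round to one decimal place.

2.8 minutes

25 min = 1500 s
Audio: 96 kbps = 0.096 Mbps.
Total bitrate: 5.296 Mbps.
File: 5.296 Mbps × 1500 s = 7944.0 Mb.
With 6% container overhead: ×1.06. → 8420.6 Mb.
At 50 Mbps: 8420.6 / 50 = 168.4 s ≈ 2.81 minutes.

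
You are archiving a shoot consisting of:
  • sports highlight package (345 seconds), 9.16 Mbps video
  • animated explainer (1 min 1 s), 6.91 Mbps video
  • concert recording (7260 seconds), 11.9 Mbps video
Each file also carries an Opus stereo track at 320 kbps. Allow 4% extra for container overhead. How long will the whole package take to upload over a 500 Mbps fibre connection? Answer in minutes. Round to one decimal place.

Audio: 320 kbps = 0.320 Mbps.
sports highlight package: 9.480 Mbps × 345 s × 1.04 = 3401.4 Mb
animated explainer: 7.230 Mbps × 61 s × 1.04 = 458.7 Mb
concert recording: 12.220 Mbps × 7260 s × 1.04 = 92265.9 Mb
Total: 96126.0 Mb = 12015.7 MB.
At 500 Mbps: 96126.0 / 500 = 192 s ≈ 3.2 minutes.

3.2 minutes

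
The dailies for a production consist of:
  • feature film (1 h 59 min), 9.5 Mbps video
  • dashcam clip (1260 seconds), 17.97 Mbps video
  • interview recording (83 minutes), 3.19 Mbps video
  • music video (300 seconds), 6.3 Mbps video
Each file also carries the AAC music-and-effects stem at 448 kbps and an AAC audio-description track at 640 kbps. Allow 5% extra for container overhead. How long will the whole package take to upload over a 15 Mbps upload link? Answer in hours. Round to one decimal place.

Audio total: 448 + 640 = 1088 kbps = 1.088 Mbps.
feature film: 10.588 Mbps × 7140 s × 1.05 = 79378.2 Mb
dashcam clip: 19.058 Mbps × 1260 s × 1.05 = 25213.7 Mb
interview recording: 4.278 Mbps × 4980 s × 1.05 = 22369.7 Mb
music video: 7.388 Mbps × 300 s × 1.05 = 2327.2 Mb
Total: 129288.9 Mb = 16161.1 MB.
At 15 Mbps: 129288.9 / 15 = 8619 s ≈ 2.39 hours.

2.4 hours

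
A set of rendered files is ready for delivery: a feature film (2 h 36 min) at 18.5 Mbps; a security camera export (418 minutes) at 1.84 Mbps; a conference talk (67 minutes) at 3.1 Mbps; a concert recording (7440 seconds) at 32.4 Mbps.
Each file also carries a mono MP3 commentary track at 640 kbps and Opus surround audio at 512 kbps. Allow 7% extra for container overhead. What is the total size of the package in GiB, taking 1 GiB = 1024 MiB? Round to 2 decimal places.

65.48 GiB

Audio total: 640 + 512 = 1152 kbps = 1.152 Mbps.
feature film: 19.652 Mbps × 9360 s × 1.07 = 196818.7 Mb
security camera export: 2.992 Mbps × 25080 s × 1.07 = 80292.1 Mb
conference talk: 4.252 Mbps × 4020 s × 1.07 = 18289.6 Mb
concert recording: 33.552 Mbps × 7440 s × 1.07 = 267100.8 Mb
Total: 562501.1 Mb = 70312.6 MB.
= 65.48 GiB.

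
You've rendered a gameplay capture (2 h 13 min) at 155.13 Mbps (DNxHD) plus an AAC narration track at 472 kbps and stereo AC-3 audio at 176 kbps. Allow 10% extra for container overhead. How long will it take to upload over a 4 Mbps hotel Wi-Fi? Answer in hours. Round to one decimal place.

95.0 hours

2 h 13 min = 133 min = 7980 s
Audio total: 472 + 176 = 648 kbps = 0.648 Mbps.
Total bitrate: 155.778 Mbps.
File: 155.778 Mbps × 7980 s = 1243108.4 Mb.
With 10% container overhead: ×1.10. → 1367419.3 Mb.
At 4 Mbps: 1367419.3 / 4 = 341854.8 s ≈ 95 hours.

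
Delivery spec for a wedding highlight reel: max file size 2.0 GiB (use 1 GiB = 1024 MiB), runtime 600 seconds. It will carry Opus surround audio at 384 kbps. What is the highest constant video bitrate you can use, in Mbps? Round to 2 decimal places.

Budget: 2.0 GiB = 17179.9 Mb.
Total bitrate budget: 17179.9 Mb / 600 s = 28.633 Mbps.
Audio: 384 kbps = 0.384 Mbps.
Video: 28.633 − 0.384 = 28.249 Mbps.

28.25 Mbps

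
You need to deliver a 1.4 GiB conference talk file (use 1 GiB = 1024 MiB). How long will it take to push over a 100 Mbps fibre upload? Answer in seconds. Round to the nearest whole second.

120 seconds

File: 1.4 GiB = 12025.9 Mb.
At 100 Mbps: 12025.9 / 100 = 120.3 s ≈ 120 seconds.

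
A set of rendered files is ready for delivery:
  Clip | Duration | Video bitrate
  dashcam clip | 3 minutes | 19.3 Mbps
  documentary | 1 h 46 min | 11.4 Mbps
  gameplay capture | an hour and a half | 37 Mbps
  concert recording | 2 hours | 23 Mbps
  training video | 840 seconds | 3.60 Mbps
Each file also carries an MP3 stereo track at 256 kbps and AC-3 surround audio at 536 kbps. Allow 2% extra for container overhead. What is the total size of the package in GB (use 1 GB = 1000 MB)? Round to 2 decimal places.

Audio total: 256 + 536 = 792 kbps = 0.792 Mbps.
dashcam clip: 20.092 Mbps × 180 s × 1.02 = 3688.9 Mb
documentary: 12.192 Mbps × 6360 s × 1.02 = 79091.9 Mb
gameplay capture: 37.792 Mbps × 5400 s × 1.02 = 208158.3 Mb
concert recording: 23.792 Mbps × 7200 s × 1.02 = 174728.4 Mb
training video: 4.392 Mbps × 840 s × 1.02 = 3763.1 Mb
Total: 469430.7 Mb = 58678.8 MB.
= 58.68 GB.

58.68 GB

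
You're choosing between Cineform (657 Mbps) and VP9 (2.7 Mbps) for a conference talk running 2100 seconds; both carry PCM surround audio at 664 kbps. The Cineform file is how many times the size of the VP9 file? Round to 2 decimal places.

Audio: 664 kbps = 0.664 Mbps.
Cineform: 657.664 Mbps × 2100 s = 1381094.4 Mb = 160.781 GiB.
VP9: 3.364 Mbps × 2100 s = 7064.4 Mb = 0.822 GiB.
Ratio: 160.781 / 0.822 = 195.501.

195.50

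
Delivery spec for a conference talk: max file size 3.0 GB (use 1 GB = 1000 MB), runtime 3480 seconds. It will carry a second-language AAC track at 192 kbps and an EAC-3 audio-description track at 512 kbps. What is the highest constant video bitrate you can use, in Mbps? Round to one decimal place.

6.2 Mbps

Budget: 3.0 GB = 24000.0 Mb.
Total bitrate budget: 24000.0 Mb / 3480 s = 6.897 Mbps.
Audio total: 192 + 512 = 704 kbps = 0.704 Mbps.
Video: 6.897 − 0.704 = 6.193 Mbps.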